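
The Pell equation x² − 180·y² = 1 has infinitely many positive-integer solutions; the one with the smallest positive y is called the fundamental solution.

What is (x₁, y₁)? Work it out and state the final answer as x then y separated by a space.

161 12

[13; 2,2,2,26] for √180; ℓ=4 ⇒ convergent index 3
step 0: (13, 1)  from 13·(1,0) + (0,1)
step 1: (27, 2)  from 2·(13,1) + (1,0)
step 2: (67, 5)  from 2·(27,2) + (13,1)
step 3: (161, 12)  from 2·(67,5) + (27,2)
(x₁, y₁) = (161, 12);  161² − 180·12² = 1 ✓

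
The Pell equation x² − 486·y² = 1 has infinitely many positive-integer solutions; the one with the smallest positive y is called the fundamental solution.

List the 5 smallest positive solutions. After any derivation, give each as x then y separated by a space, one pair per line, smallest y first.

√486 → a₀=22, period (22,44); ℓ=2 even so k=1
step 0: (22, 1)  from 22·(1,0) + (0,1)
step 1: (485, 22)  from 22·(22,1) + (1,0)
fundamental: x₁=485, y₁=22  (since 235225 − 486·484 = 1)
k=2:  x_2 = 485·485+486·22·22 = 470449,  y_2 = 485·22+22·485 = 21340
k=3:  x_3 = 485·470449+486·22·21340 = 456335045,  y_3 = 485·21340+22·470449 = 20699778
k=4:  x_4 = 485·456335045+486·22·20699778 = 442644523201,  y_4 = 485·20699778+22·456335045 = 20078763320
k=5:  x_5 = 485·442644523201+486·22·20078763320 = 429364731169925,  y_5 = 485·20078763320+22·442644523201 = 19476379720622

485 22
470449 21340
456335045 20699778
442644523201 20078763320
429364731169925 19476379720622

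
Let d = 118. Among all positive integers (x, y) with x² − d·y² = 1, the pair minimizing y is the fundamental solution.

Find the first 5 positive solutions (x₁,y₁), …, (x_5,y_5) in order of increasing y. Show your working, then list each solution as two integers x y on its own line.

[10; 1,6,3,2,10,2,3,6,1,20] for √118; ℓ=10 ⇒ convergent index 9
step 0: (10, 1)  from 10·(1,0) + (0,1)
step 1: (11, 1)  from 1·(10,1) + (1,0)
step 2: (76, 7)  from 6·(11,1) + (10,1)
step 3: (239, 22)  from 3·(76,7) + (11,1)
step 4: (554, 51)  from 2·(239,22) + (76,7)
step 5: (5779, 532)  from 10·(554,51) + (239,22)
…
step 7: (42115, 3877)  from 3·(12112,1115) + (5779,532)
step 8: (264802, 24377)  from 6·(42115,3877) + (12112,1115)
step 9: (306917, 28254)  from 1·(264802,24377) + (42115,3877)
→ (306917, 28254).  Check: 306917²=94198044889, 118·28254²=94198044888, difference 1.
n=2: (306917,28254)∘(306917,28254) = (306917·306917+118·28254·28254, 306917·28254+28254·306917) = (188396089777,17343265836)
n=3: (188396089777,17343265836)∘(306917,28254) = (306917·188396089777+118·28254·17343265836, 306917·17343265836+28254·188396089777) = (115643925371868101,10645886241146970)
n=4: (115643925371868101,10645886241146970)∘(306917,28254) = (306917·115643925371868101+118·28254·10645886241146970, 306917·10645886241146970+28254·115643925371868101) = (70986173286526887819457,6534806934930865917144)
n=5: (70986173286526887819457,6534806934930865917144)∘(306917,28254) = (306917·70986173286526887819457+118·28254·6534806934930865917144, 306917·6534806934930865917144+28254·70986173286526887819457) = (43573726693046301732396700037,4011286680085707263143023126)

306917 28254
188396089777 17343265836
115643925371868101 10645886241146970
70986173286526887819457 6534806934930865917144
43573726693046301732396700037 4011286680085707263143023126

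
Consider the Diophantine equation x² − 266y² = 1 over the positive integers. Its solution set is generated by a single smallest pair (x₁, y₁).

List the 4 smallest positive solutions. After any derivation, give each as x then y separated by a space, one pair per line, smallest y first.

685 42
938449 57540
1285674445 78829758
1761373051201 107996710920

√266 = [16; 3,4,3,32, …], period ℓ=4 (even) → k=3
i=0: a=16 ⇒ p=16, q=1
i=1: a=3 ⇒ p=49, q=3
i=2: a=4 ⇒ p=212, q=13
i=3: a=3 ⇒ p=685, q=42
(x₁, y₁) = (685, 42);  685² − 266·42² = 1 ✓
n=2: (685,42)∘(685,42) = (685·685+266·42·42, 685·42+42·685) = (938449,57540)
n=3: (938449,57540)∘(685,42) = (685·938449+266·42·57540, 685·57540+42·938449) = (1285674445,78829758)
n=4: (1285674445,78829758)∘(685,42) = (685·1285674445+266·42·78829758, 685·78829758+42·1285674445) = (1761373051201,107996710920)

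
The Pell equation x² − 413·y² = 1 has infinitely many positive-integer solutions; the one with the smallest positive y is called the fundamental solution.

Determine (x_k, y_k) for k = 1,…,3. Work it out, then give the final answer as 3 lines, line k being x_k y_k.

113399 5580
25718666401 1265532840
5832942102300599 287020317040740

d=413: √d = [20; 3,9,1,4,1,9,3,40] (ℓ=8, even), read p_7/q_7
a_0=20:  p_0=20·1+0=20,  q_0=20·0+1=1
a_1=3:  p_1=3·20+1=61,  q_1=3·1+0=3
…
a_6=9:  p_6=9·3719+3089=36560,  q_6=9·183+152=1799
a_7=3:  p_7=3·36560+3719=113399,  q_7=3·1799+183=5580
fundamental: x₁=113399, y₁=5580  (since 12859333201 − 413·31136400 = 1)
(113399+5580√413)^2 = 25718666401 + 1265532840√413
(113399+5580√413)^3 = 5832942102300599 + 287020317040740√413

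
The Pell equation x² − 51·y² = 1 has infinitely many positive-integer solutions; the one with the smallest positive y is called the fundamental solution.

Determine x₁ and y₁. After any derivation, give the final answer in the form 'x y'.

50 7

[7; 7,14] for √51; ℓ=2 ⇒ convergent index 1
k=0  a_k=7  p_k/q_k = 7/1
k=1  a_k=7  p_k/q_k = 50/7
→ (50, 7).  Check: 50²=2500, 51·7²=2499, difference 1.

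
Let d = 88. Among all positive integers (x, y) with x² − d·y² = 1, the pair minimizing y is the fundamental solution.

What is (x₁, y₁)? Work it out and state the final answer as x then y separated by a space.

197 21

√88 = [9; 2,1,1,1,2,18, …], period ℓ=6 (even) → k=5
k=0  a_k=9  p_k/q_k = 9/1
…
k=4  a_k=1  p_k/q_k = 75/8
k=5  a_k=2  p_k/q_k = 197/21
→ (197, 21).  Check: 197²=38809, 88·21²=38808, difference 1.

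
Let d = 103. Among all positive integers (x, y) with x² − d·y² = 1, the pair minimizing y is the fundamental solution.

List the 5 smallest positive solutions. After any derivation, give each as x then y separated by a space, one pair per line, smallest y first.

227528 22419
103537981567 10201900464
47115579739725224 4642436017523565
21440227253936863550977 2112568364380001494176
9756504053220377800313664488 961336909616663523916230291

[10; 6,1,2,1,1,9,1,1,2,1,6,20] for √103; ℓ=12 ⇒ convergent index 11
a_0=10:  p_0=10·1+0=10,  q_0=10·0+1=1
…
a_6=9:  p_6=9·477+274=4567,  q_6=9·47+27=450
…
a_10=1:  p_10=1·24266+9611=33877,  q_10=1·2391+947=3338
a_11=6:  p_11=6·33877+24266=227528,  q_11=6·3338+2391=22419
fundamental: x₁=227528, y₁=22419  (since 51768990784 − 103·502611561 = 1)
k=2:  x_2 = 227528·227528+103·22419·22419 = 103537981567,  y_2 = 227528·22419+22419·227528 = 10201900464
k=3:  x_3 = 227528·103537981567+103·22419·10201900464 = 47115579739725224,  y_3 = 227528·10201900464+22419·103537981567 = 4642436017523565
k=4:  x_4 = 227528·47115579739725224+103·22419·4642436017523565 = 21440227253936863550977,  y_4 = 227528·4642436017523565+22419·47115579739725224 = 2112568364380001494176
k=5:  x_5 = 227528·21440227253936863550977+103·22419·2112568364380001494176 = 9756504053220377800313664488,  y_5 = 227528·2112568364380001494176+22419·21440227253936863550977 = 961336909616663523916230291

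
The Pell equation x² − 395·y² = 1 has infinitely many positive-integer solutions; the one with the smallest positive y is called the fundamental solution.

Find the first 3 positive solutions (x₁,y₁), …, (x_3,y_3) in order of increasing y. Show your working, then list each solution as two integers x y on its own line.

159 8
50561 2544
16078239 808984

√395 → a₀=19, period (1,6,1,38); ℓ=4 even so k=3
i=0: a=19 ⇒ p=19, q=1
…
i=2: a=6 ⇒ p=139, q=7
i=3: a=1 ⇒ p=159, q=8
fundamental: x₁=159, y₁=8  (since 25281 − 395·64 = 1)
(x_2, y_2) = (159·159 + 395·8·8, 159·8 + 8·159) = (50561, 2544)
(x_3, y_3) = (159·50561 + 395·8·2544, 159·2544 + 8·50561) = (16078239, 808984)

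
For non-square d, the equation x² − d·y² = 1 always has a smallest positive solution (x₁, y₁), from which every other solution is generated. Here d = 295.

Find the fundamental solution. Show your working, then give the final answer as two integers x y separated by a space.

√295 → a₀=17, period (5,1,2,3,2,6,2,3,2,1,5,34); ℓ=12 even so k=11
k=0  a_k=17  p_k/q_k = 17/1
…
k=2  a_k=1  p_k/q_k = 103/6
k=3  a_k=2  p_k/q_k = 292/17
k=4  a_k=3  p_k/q_k = 979/57
…
k=6  a_k=6  p_k/q_k = 14479/843
k=7  a_k=2  p_k/q_k = 31208/1817
k=8  a_k=3  p_k/q_k = 108103/6294
k=9  a_k=2  p_k/q_k = 247414/14405
k=10  a_k=1  p_k/q_k = 355517/20699
k=11  a_k=5  p_k/q_k = 2024999/117900
→ (2024999, 117900).  Check: 2024999²=4100620950001, 295·117900²=4100620950000, difference 1.

2024999 117900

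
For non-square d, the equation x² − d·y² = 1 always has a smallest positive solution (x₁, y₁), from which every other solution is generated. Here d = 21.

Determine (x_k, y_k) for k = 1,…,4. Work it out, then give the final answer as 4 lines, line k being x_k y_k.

√21 → a₀=4, period (1,1,2,1,1,8); ℓ=6 even so k=5
a_0=4:  p_0=4·1+0=4,  q_0=4·0+1=1
a_1=1:  p_1=1·4+1=5,  q_1=1·1+0=1
a_2=1:  p_2=1·5+4=9,  q_2=1·1+1=2
…
a_4=1:  p_4=1·23+9=32,  q_4=1·5+2=7
a_5=1:  p_5=1·32+23=55,  q_5=1·7+5=12
(x₁, y₁) = (55, 12);  55² − 21·12² = 1 ✓
(x_2, y_2) = (55·55 + 21·12·12, 55·12 + 12·55) = (6049, 1320)
(x_3, y_3) = (55·6049 + 21·12·1320, 55·1320 + 12·6049) = (665335, 145188)
(x_4, y_4) = (55·665335 + 21·12·145188, 55·145188 + 12·665335) = (73180801, 15969360)

55 12
6049 1320
665335 145188
73180801 15969360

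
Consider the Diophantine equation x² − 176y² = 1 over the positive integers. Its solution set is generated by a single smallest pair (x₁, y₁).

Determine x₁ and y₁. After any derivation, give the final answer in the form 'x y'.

√176 → a₀=13, period (3,1,3,26); ℓ=4 even so k=3
step 0: (13, 1)  from 13·(1,0) + (0,1)
…
step 2: (53, 4)  from 1·(40,3) + (13,1)
step 3: (199, 15)  from 3·(53,4) + (40,3)
→ (199, 15).  Check: 199²=39601, 176·15²=39600, difference 1.

199 15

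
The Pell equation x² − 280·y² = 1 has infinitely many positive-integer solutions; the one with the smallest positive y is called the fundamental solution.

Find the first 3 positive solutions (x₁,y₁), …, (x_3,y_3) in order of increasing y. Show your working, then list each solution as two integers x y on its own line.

251 15
126001 7530
63252251 3780045

[16; 1,2,1,2,1,32] for √280; ℓ=6 ⇒ convergent index 5
a_0=16:  p_0=16·1+0=16,  q_0=16·0+1=1
…
a_2=2:  p_2=2·17+16=50,  q_2=2·1+1=3
a_3=1:  p_3=1·50+17=67,  q_3=1·3+1=4
a_4=2:  p_4=2·67+50=184,  q_4=2·4+3=11
a_5=1:  p_5=1·184+67=251,  q_5=1·11+4=15
(x₁, y₁) = (251, 15);  251² − 280·15² = 1 ✓
k=2:  x_2 = 251·251+280·15·15 = 126001,  y_2 = 251·15+15·251 = 7530
k=3:  x_3 = 251·126001+280·15·7530 = 63252251,  y_3 = 251·7530+15·126001 = 3780045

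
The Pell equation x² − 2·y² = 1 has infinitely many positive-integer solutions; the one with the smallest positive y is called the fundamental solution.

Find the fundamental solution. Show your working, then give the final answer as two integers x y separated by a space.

3 2

√2 = [1; 2, …], period ℓ=1 (odd) → k=1
i=0: a=1 ⇒ p=1, q=1
i=1: a=2 ⇒ p=3, q=2
fundamental: x₁=3, y₁=2  (since 9 − 2·4 = 1)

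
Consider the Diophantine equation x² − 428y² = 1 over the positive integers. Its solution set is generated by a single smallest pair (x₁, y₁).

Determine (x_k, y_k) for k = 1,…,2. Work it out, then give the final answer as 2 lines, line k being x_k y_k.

[20; 1,2,4,1,5,10,5,1,4,2,1,40] for √428; ℓ=12 ⇒ convergent index 11
step 0: (20, 1)  from 20·(1,0) + (0,1)
step 1: (21, 1)  from 1·(20,1) + (1,0)
…
step 5: (1924, 93)  from 5·(331,16) + (269,13)
step 6: (19571, 946)  from 10·(1924,93) + (331,16)
step 7: (99779, 4823)  from 5·(19571,946) + (1924,93)
step 8: (119350, 5769)  from 1·(99779,4823) + (19571,946)
step 9: (577179, 27899)  from 4·(119350,5769) + (99779,4823)
step 10: (1273708, 61567)  from 2·(577179,27899) + (119350,5769)
step 11: (1850887, 89466)  from 1·(1273708,61567) + (577179,27899)
(x₁, y₁) = (1850887, 89466);  1850887² − 428·89466² = 1 ✓
(x_2, y_2) = (1850887·1850887 + 428·89466·89466, 1850887·89466 + 89466·1850887) = (6851565373537, 331182912684)

1850887 89466
6851565373537 331182912684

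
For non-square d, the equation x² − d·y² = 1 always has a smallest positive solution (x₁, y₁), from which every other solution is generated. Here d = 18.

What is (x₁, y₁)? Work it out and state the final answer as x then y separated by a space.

17 4

√18 → a₀=4, period (4,8); ℓ=2 even so k=1
i=0: a=4 ⇒ p=4, q=1
i=1: a=4 ⇒ p=17, q=4
→ (17, 4).  Check: 17²=289, 18·4²=288, difference 1.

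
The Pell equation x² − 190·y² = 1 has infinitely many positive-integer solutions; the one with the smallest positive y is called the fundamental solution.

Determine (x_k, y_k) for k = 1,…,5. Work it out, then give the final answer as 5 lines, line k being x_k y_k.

√190 = [13; 1,3,1,1,1,…,3,1,26, …], period ℓ=14 (even) → k=13
step 0: (13, 1)  from 13·(1,0) + (0,1)
…
step 2: (55, 4)  from 3·(14,1) + (13,1)
step 3: (69, 5)  from 1·(55,4) + (14,1)
…
step 8: (2936, 213)  from 2·(1213,88) + (510,37)
…
step 10: (7085, 514)  from 1·(4149,301) + (2936,213)
step 11: (11234, 815)  from 1·(7085,514) + (4149,301)
step 12: (40787, 2959)  from 3·(11234,815) + (7085,514)
step 13: (52021, 3774)  from 1·(40787,2959) + (11234,815)
fundamental: x₁=52021, y₁=3774  (since 2706184441 − 190·14243076 = 1)
(x_2, y_2) = (52021·52021 + 190·3774·3774, 52021·3774 + 3774·52021) = (5412368881, 392654508)
(x_3, y_3) = (52021·5412368881 + 190·3774·392654508, 52021·392654508 + 3774·5412368881) = (563113683064981, 40852560317562)
(x_4, y_4) = (52021·563113683064981 + 190·3774·40852560317562, 52021·40852560317562 + 3774·563113683064981) = (58587473808034384321, 4250382080167131096)
(x_5, y_5) = (52021·58587473808034384321 + 190·3774·4250382080167131096, 52021·4250382080167131096 + 3774·58587473808034384321) = (6095557949372399730460501, 442218252343896093172470)

52021 3774
5412368881 392654508
563113683064981 40852560317562
58587473808034384321 4250382080167131096
6095557949372399730460501 442218252343896093172470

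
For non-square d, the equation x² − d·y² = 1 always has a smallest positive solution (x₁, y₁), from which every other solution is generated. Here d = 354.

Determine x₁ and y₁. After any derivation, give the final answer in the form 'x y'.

√354 → a₀=18, period (1,4,2,2,18,2,2,4,1,36); ℓ=10 even so k=9
step 0: (18, 1)  from 18·(1,0) + (0,1)
step 1: (19, 1)  from 1·(18,1) + (1,0)
…
step 4: (508, 27)  from 2·(207,11) + (94,5)
…
step 7: (47771, 2539)  from 2·(19210,1021) + (9351,497)
step 8: (210294, 11177)  from 4·(47771,2539) + (19210,1021)
step 9: (258065, 13716)  from 1·(210294,11177) + (47771,2539)
(x₁, y₁) = (258065, 13716);  258065² − 354·13716² = 1 ✓

258065 13716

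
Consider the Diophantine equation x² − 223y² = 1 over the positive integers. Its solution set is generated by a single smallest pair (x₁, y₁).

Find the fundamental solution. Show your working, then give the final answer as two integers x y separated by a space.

[14; 1,13,1,28] for √223; ℓ=4 ⇒ convergent index 3
step 0: (14, 1)  from 14·(1,0) + (0,1)
step 1: (15, 1)  from 1·(14,1) + (1,0)
step 2: (209, 14)  from 13·(15,1) + (14,1)
step 3: (224, 15)  from 1·(209,14) + (15,1)
(x₁, y₁) = (224, 15);  224² − 223·15² = 1 ✓

224 15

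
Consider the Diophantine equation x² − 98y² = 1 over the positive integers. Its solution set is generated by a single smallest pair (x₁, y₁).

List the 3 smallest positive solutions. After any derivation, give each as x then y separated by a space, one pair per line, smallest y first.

99 10
19601 1980
3880899 392030

√98 → a₀=9, period (1,8,1,18); ℓ=4 even so k=3
i=0: a=9 ⇒ p=9, q=1
…
i=2: a=8 ⇒ p=89, q=9
i=3: a=1 ⇒ p=99, q=10
fundamental: x₁=99, y₁=10  (since 9801 − 98·100 = 1)
k=2:  x_2 = 99·99+98·10·10 = 19601,  y_2 = 99·10+10·99 = 1980
k=3:  x_3 = 99·19601+98·10·1980 = 3880899,  y_3 = 99·1980+10·19601 = 392030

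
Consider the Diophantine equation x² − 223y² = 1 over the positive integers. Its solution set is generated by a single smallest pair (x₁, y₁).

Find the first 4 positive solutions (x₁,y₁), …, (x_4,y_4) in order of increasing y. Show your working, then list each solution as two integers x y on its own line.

√223 = [14; 1,13,1,28, …], period ℓ=4 (even) → k=3
a_0=14:  p_0=14·1+0=14,  q_0=14·0+1=1
…
a_2=13:  p_2=13·15+14=209,  q_2=13·1+1=14
a_3=1:  p_3=1·209+15=224,  q_3=1·14+1=15
(x₁, y₁) = (224, 15);  224² − 223·15² = 1 ✓
(224+15√223)^2 = 100351 + 6720√223
(224+15√223)^3 = 44957024 + 3010545√223
(224+15√223)^4 = 20140646401 + 1348717440√223

224 15
100351 6720
44957024 3010545
20140646401 1348717440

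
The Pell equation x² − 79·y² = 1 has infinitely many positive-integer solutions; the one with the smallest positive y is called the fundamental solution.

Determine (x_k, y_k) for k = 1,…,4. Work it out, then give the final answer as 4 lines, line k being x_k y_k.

d=79: √d = [8; 1,7,1,16] (ℓ=4, even), read p_3/q_3
a_0=8:  p_0=8·1+0=8,  q_0=8·0+1=1
…
a_2=7:  p_2=7·9+8=71,  q_2=7·1+1=8
a_3=1:  p_3=1·71+9=80,  q_3=1·8+1=9
(x₁, y₁) = (80, 9);  80² − 79·9² = 1 ✓
(x_2, y_2) = (80·80 + 79·9·9, 80·9 + 9·80) = (12799, 1440)
(x_3, y_3) = (80·12799 + 79·9·1440, 80·1440 + 9·12799) = (2047760, 230391)
(x_4, y_4) = (80·2047760 + 79·9·230391, 80·230391 + 9·2047760) = (327628801, 36861120)

80 9
12799 1440
2047760 230391
327628801 36861120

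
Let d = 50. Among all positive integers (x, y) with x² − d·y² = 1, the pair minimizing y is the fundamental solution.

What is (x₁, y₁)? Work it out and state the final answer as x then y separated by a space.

√50 → a₀=7, period (14); ℓ=1 odd so k=1
a_0=7:  p_0=7·1+0=7,  q_0=7·0+1=1
a_1=14:  p_1=14·7+1=99,  q_1=14·1+0=14
→ (99, 14).  Check: 99²=9801, 50·14²=9800, difference 1.

99 14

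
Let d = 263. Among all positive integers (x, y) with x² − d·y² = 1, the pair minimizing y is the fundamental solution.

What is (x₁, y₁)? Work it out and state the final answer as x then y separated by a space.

√263 → a₀=16, period (4,1,1,1,1,15,1,1,1,1,4,32); ℓ=12 even so k=11
step 0: (16, 1)  from 16·(1,0) + (0,1)
step 1: (65, 4)  from 4·(16,1) + (1,0)
…
step 4: (227, 14)  from 1·(146,9) + (81,5)
step 5: (373, 23)  from 1·(227,14) + (146,9)
step 6: (5822, 359)  from 15·(373,23) + (227,14)
step 7: (6195, 382)  from 1·(5822,359) + (373,23)
step 8: (12017, 741)  from 1·(6195,382) + (5822,359)
step 9: (18212, 1123)  from 1·(12017,741) + (6195,382)
step 10: (30229, 1864)  from 1·(18212,1123) + (12017,741)
step 11: (139128, 8579)  from 4·(30229,1864) + (18212,1123)
fundamental: x₁=139128, y₁=8579  (since 19356600384 − 263·73599241 = 1)

139128 8579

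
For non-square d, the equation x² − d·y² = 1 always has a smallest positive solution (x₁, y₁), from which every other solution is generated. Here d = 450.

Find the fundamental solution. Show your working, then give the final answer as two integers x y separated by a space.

√450 = [21; 4,1,2,4,2,1,4,42, …], period ℓ=8 (even) → k=7
step 0: (21, 1)  from 21·(1,0) + (0,1)
step 1: (85, 4)  from 4·(21,1) + (1,0)
step 2: (106, 5)  from 1·(85,4) + (21,1)
step 3: (297, 14)  from 2·(106,5) + (85,4)
…
step 6: (4179, 197)  from 1·(2885,136) + (1294,61)
step 7: (19601, 924)  from 4·(4179,197) + (2885,136)
(x₁, y₁) = (19601, 924);  19601² − 450·924² = 1 ✓

19601 924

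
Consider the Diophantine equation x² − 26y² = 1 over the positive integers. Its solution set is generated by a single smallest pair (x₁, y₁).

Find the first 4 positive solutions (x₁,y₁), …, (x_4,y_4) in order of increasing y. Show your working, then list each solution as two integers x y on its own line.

√26 → a₀=5, period (10); ℓ=1 odd so k=1
i=0: a=5 ⇒ p=5, q=1
i=1: a=10 ⇒ p=51, q=10
→ (51, 10).  Check: 51²=2601, 26·10²=2600, difference 1.
(51+10√26)^2 = 5201 + 1020√26
(51+10√26)^3 = 530451 + 104030√26
(51+10√26)^4 = 54100801 + 10610040√26

51 10
5201 1020
530451 104030
54100801 10610040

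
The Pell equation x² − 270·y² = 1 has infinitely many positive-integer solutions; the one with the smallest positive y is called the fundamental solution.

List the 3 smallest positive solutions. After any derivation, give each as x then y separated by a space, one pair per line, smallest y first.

5291 322
55989361 3407404
592479412811 36057148806

√270 = [16; 2,3,6,3,2,32, …], period ℓ=6 (even) → k=5
k=0  a_k=16  p_k/q_k = 16/1
…
k=2  a_k=3  p_k/q_k = 115/7
k=3  a_k=6  p_k/q_k = 723/44
k=4  a_k=3  p_k/q_k = 2284/139
k=5  a_k=2  p_k/q_k = 5291/322
→ (5291, 322).  Check: 5291²=27994681, 270·322²=27994680, difference 1.
(x_2, y_2) = (5291·5291 + 270·322·322, 5291·322 + 322·5291) = (55989361, 3407404)
(x_3, y_3) = (5291·55989361 + 270·322·3407404, 5291·3407404 + 322·55989361) = (592479412811, 36057148806)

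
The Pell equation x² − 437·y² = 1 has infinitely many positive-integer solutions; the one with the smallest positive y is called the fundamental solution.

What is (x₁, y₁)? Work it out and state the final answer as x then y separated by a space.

√437 = [20; 1,9,2,9,1,40, …], period ℓ=6 (even) → k=5
k=0  a_k=20  p_k/q_k = 20/1
k=1  a_k=1  p_k/q_k = 21/1
…
k=4  a_k=9  p_k/q_k = 4160/199
k=5  a_k=1  p_k/q_k = 4599/220
fundamental: x₁=4599, y₁=220  (since 21150801 − 437·48400 = 1)

4599 220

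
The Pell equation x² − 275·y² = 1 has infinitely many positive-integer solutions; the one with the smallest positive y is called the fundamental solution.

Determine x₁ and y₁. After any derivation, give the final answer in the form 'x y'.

199 12

d=275: √d = [16; 1,1,2,1,1,32] (ℓ=6, even), read p_5/q_5
a_0=16:  p_0=16·1+0=16,  q_0=16·0+1=1
a_1=1:  p_1=1·16+1=17,  q_1=1·1+0=1
a_2=1:  p_2=1·17+16=33,  q_2=1·1+1=2
a_3=2:  p_3=2·33+17=83,  q_3=2·2+1=5
a_4=1:  p_4=1·83+33=116,  q_4=1·5+2=7
a_5=1:  p_5=1·116+83=199,  q_5=1·7+5=12
fundamental: x₁=199, y₁=12  (since 39601 − 275·144 = 1)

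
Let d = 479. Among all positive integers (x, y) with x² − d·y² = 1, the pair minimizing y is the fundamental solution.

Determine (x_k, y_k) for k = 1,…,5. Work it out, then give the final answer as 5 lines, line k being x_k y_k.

2989440 136591
17873503027199 816661198080
106863529779256567680 4882719303976413809
638924220926583633867571201 29193192792157684333155840
3820051246013425493328364845667200 174542596521170852986514812245391

d=479: √d = [21; 1,7,1,3,2,21,2,3,1,7,1,42] (ℓ=12, even), read p_11/q_11
step 0: (21, 1)  from 21·(1,0) + (0,1)
step 1: (22, 1)  from 1·(21,1) + (1,0)
step 2: (175, 8)  from 7·(22,1) + (21,1)
…
step 4: (766, 35)  from 3·(197,9) + (175,8)
step 5: (1729, 79)  from 2·(766,35) + (197,9)
…
step 8: (264712, 12095)  from 3·(75879,3467) + (37075,1694)
…
step 10: (2648849, 121029)  from 7·(340591,15562) + (264712,12095)
step 11: (2989440, 136591)  from 1·(2648849,121029) + (340591,15562)
(x₁, y₁) = (2989440, 136591);  2989440² − 479·136591² = 1 ✓
(x_2, y_2) = (2989440·2989440 + 479·136591·136591, 2989440·136591 + 136591·2989440) = (17873503027199, 816661198080)
(x_3, y_3) = (2989440·17873503027199 + 479·136591·816661198080, 2989440·816661198080 + 136591·17873503027199) = (106863529779256567680, 4882719303976413809)
(x_4, y_4) = (2989440·106863529779256567680 + 479·136591·4882719303976413809, 2989440·4882719303976413809 + 136591·106863529779256567680) = (638924220926583633867571201, 29193192792157684333155840)
(x_5, y_5) = (2989440·638924220926583633867571201 + 479·136591·29193192792157684333155840, 2989440·29193192792157684333155840 + 136591·638924220926583633867571201) = (3820051246013425493328364845667200, 174542596521170852986514812245391)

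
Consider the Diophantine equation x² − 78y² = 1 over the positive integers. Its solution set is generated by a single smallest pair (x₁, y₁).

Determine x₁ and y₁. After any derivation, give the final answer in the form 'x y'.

53 6

[8; 1,4,1,16] for √78; ℓ=4 ⇒ convergent index 3
a_0=8:  p_0=8·1+0=8,  q_0=8·0+1=1
…
a_2=4:  p_2=4·9+8=44,  q_2=4·1+1=5
a_3=1:  p_3=1·44+9=53,  q_3=1·5+1=6
(x₁, y₁) = (53, 6);  53² − 78·6² = 1 ✓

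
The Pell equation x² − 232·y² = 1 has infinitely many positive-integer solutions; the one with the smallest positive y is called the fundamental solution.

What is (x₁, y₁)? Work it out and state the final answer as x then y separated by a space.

19603 1287

d=232: √d = [15; 4,3,7,3,4,30] (ℓ=6, even), read p_5/q_5
k=0  a_k=15  p_k/q_k = 15/1
…
k=2  a_k=3  p_k/q_k = 198/13
k=3  a_k=7  p_k/q_k = 1447/95
k=4  a_k=3  p_k/q_k = 4539/298
k=5  a_k=4  p_k/q_k = 19603/1287
(x₁, y₁) = (19603, 1287);  19603² − 232·1287² = 1 ✓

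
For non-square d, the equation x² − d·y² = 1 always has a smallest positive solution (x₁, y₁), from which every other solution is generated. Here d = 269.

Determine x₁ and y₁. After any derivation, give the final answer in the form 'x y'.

√269 = [16; 2,2,32, …], period ℓ=3 (odd) → k=5
i=0: a=16 ⇒ p=16, q=1
i=1: a=2 ⇒ p=33, q=2
…
i=4: a=2 ⇒ p=5396, q=329
i=5: a=2 ⇒ p=13449, q=820
(x₁, y₁) = (13449, 820);  13449² − 269·820² = 1 ✓

13449 820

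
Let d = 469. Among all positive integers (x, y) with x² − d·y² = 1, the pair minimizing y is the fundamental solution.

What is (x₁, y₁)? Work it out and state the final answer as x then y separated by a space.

137215 6336

√469 → a₀=21, period (1,1,1,10,6,10,1,1,1,42); ℓ=10 even so k=9
a_0=21:  p_0=21·1+0=21,  q_0=21·0+1=1
a_1=1:  p_1=1·21+1=22,  q_1=1·1+0=1
a_2=1:  p_2=1·22+21=43,  q_2=1·1+1=2
a_3=1:  p_3=1·43+22=65,  q_3=1·2+1=3
a_4=10:  p_4=10·65+43=693,  q_4=10·3+2=32
a_5=6:  p_5=6·693+65=4223,  q_5=6·32+3=195
a_6=10:  p_6=10·4223+693=42923,  q_6=10·195+32=1982
…
a_8=1:  p_8=1·47146+42923=90069,  q_8=1·2177+1982=4159
a_9=1:  p_9=1·90069+47146=137215,  q_9=1·4159+2177=6336
→ (137215, 6336).  Check: 137215²=18827956225, 469·6336²=18827956224, difference 1.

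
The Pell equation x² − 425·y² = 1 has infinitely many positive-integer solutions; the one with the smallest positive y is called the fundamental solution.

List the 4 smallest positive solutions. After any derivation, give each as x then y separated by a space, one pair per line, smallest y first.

143649 6968
41270070401 2001892464
11856808685922849 575139701115304
3406437421806992601601 165236485849022716128

√425 → a₀=20, period (1,1,1,1,1,1,40); ℓ=7 odd so k=13
step 0: (20, 1)  from 20·(1,0) + (0,1)
…
step 2: (41, 2)  from 1·(21,1) + (20,1)
step 3: (62, 3)  from 1·(41,2) + (21,1)
…
step 7: (10885, 528)  from 40·(268,13) + (165,8)
step 8: (11153, 541)  from 1·(10885,528) + (268,13)
step 9: (22038, 1069)  from 1·(11153,541) + (10885,528)
…
step 11: (55229, 2679)  from 1·(33191,1610) + (22038,1069)
step 12: (88420, 4289)  from 1·(55229,2679) + (33191,1610)
step 13: (143649, 6968)  from 1·(88420,4289) + (55229,2679)
fundamental: x₁=143649, y₁=6968  (since 20635035201 − 425·48553024 = 1)
(143649+6968√425)^2 = 41270070401 + 2001892464√425
(143649+6968√425)^3 = 11856808685922849 + 575139701115304√425
(143649+6968√425)^4 = 3406437421806992601601 + 165236485849022716128√425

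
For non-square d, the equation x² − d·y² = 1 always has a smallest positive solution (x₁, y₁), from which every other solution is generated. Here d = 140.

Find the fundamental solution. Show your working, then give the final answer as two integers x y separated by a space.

√140 → a₀=11, period (1,4,1,22); ℓ=4 even so k=3
k=0  a_k=11  p_k/q_k = 11/1
k=1  a_k=1  p_k/q_k = 12/1
k=2  a_k=4  p_k/q_k = 59/5
k=3  a_k=1  p_k/q_k = 71/6
→ (71, 6).  Check: 71²=5041, 140·6²=5040, difference 1.

71 6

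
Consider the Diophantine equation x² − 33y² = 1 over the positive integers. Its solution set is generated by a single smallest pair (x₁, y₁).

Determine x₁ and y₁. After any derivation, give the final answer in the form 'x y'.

23 4

√33 → a₀=5, period (1,2,1,10); ℓ=4 even so k=3
k=0  a_k=5  p_k/q_k = 5/1
k=1  a_k=1  p_k/q_k = 6/1
k=2  a_k=2  p_k/q_k = 17/3
k=3  a_k=1  p_k/q_k = 23/4
→ (23, 4).  Check: 23²=529, 33·4²=528, difference 1.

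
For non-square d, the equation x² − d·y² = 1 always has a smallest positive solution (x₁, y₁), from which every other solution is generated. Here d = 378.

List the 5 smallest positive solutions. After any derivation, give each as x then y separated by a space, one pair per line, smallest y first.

8749 450
153090001 7874100
2678768828749 137781001350
46873096812360001 2410891953748200
820185445343906468749 42185787268905002250

√378 → a₀=19, period (2,3,1,4,1,3,2,38); ℓ=8 even so k=7
i=0: a=19 ⇒ p=19, q=1
…
i=2: a=3 ⇒ p=136, q=7
…
i=6: a=3 ⇒ p=3869, q=199
i=7: a=2 ⇒ p=8749, q=450
fundamental: x₁=8749, y₁=450  (since 76545001 − 378·202500 = 1)
(8749+450√378)^2 = 153090001 + 7874100√378
(8749+450√378)^3 = 2678768828749 + 137781001350√378
(8749+450√378)^4 = 46873096812360001 + 2410891953748200√378
(8749+450√378)^5 = 820185445343906468749 + 42185787268905002250√378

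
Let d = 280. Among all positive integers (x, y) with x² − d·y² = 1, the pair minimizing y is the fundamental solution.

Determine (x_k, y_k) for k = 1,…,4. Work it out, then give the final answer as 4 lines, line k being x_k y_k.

√280 → a₀=16, period (1,2,1,2,1,32); ℓ=6 even so k=5
a_0=16:  p_0=16·1+0=16,  q_0=16·0+1=1
a_1=1:  p_1=1·16+1=17,  q_1=1·1+0=1
a_2=2:  p_2=2·17+16=50,  q_2=2·1+1=3
…
a_4=2:  p_4=2·67+50=184,  q_4=2·4+3=11
a_5=1:  p_5=1·184+67=251,  q_5=1·11+4=15
(x₁, y₁) = (251, 15);  251² − 280·15² = 1 ✓
k=2:  x_2 = 251·251+280·15·15 = 126001,  y_2 = 251·15+15·251 = 7530
k=3:  x_3 = 251·126001+280·15·7530 = 63252251,  y_3 = 251·7530+15·126001 = 3780045
k=4:  x_4 = 251·63252251+280·15·3780045 = 31752504001,  y_4 = 251·3780045+15·63252251 = 1897575060

251 15
126001 7530
63252251 3780045
31752504001 1897575060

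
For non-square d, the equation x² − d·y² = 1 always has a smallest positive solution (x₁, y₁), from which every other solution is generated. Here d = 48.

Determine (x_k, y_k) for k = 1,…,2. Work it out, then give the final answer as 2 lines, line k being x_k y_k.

7 1
97 14

d=48: √d = [6; 1,12] (ℓ=2, even), read p_1/q_1
step 0: (6, 1)  from 6·(1,0) + (0,1)
step 1: (7, 1)  from 1·(6,1) + (1,0)
(x₁, y₁) = (7, 1);  7² − 48·1² = 1 ✓
n=2: (7,1)∘(7,1) = (7·7+48·1·1, 7·1+1·7) = (97,14)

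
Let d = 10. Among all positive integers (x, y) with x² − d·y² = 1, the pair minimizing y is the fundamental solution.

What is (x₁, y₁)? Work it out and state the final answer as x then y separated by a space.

19 6

√10 → a₀=3, period (6); ℓ=1 odd so k=1
step 0: (3, 1)  from 3·(1,0) + (0,1)
step 1: (19, 6)  from 6·(3,1) + (1,0)
(x₁, y₁) = (19, 6);  19² − 10·6² = 1 ✓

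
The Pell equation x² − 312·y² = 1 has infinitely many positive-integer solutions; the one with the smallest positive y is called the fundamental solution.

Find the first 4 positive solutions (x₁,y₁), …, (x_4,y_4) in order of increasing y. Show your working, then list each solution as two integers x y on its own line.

53 3
5617 318
595349 33705
63101377 3572412

[17; 1,1,1,34] for √312; ℓ=4 ⇒ convergent index 3
i=0: a=17 ⇒ p=17, q=1
…
i=2: a=1 ⇒ p=35, q=2
i=3: a=1 ⇒ p=53, q=3
fundamental: x₁=53, y₁=3  (since 2809 − 312·9 = 1)
(x_2, y_2) = (53·53 + 312·3·3, 53·3 + 3·53) = (5617, 318)
(x_3, y_3) = (53·5617 + 312·3·318, 53·318 + 3·5617) = (595349, 33705)
(x_4, y_4) = (53·595349 + 312·3·33705, 53·33705 + 3·595349) = (63101377, 3572412)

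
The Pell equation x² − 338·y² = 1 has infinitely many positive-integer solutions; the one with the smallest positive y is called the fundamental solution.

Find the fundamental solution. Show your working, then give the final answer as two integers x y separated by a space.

√338 → a₀=18, period (2,1,1,2,36); ℓ=5 odd so k=9
a_0=18:  p_0=18·1+0=18,  q_0=18·0+1=1
…
a_3=1:  p_3=1·55+37=92,  q_3=1·3+2=5
…
a_6=2:  p_6=2·8696+239=17631,  q_6=2·473+13=959
a_7=1:  p_7=1·17631+8696=26327,  q_7=1·959+473=1432
a_8=1:  p_8=1·26327+17631=43958,  q_8=1·1432+959=2391
a_9=2:  p_9=2·43958+26327=114243,  q_9=2·2391+1432=6214
fundamental: x₁=114243, y₁=6214  (since 13051463049 − 338·38613796 = 1)

114243 6214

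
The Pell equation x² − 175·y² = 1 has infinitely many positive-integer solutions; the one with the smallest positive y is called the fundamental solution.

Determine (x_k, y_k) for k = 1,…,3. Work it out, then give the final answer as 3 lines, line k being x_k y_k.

d=175: √d = [13; 4,2,1,2,4,26] (ℓ=6, even), read p_5/q_5
a_0=13:  p_0=13·1+0=13,  q_0=13·0+1=1
…
a_2=2:  p_2=2·53+13=119,  q_2=2·4+1=9
…
a_4=2:  p_4=2·172+119=463,  q_4=2·13+9=35
a_5=4:  p_5=4·463+172=2024,  q_5=4·35+13=153
(x₁, y₁) = (2024, 153);  2024² − 175·153² = 1 ✓
k=2:  x_2 = 2024·2024+175·153·153 = 8193151,  y_2 = 2024·153+153·2024 = 619344
k=3:  x_3 = 2024·8193151+175·153·619344 = 33165873224,  y_3 = 2024·619344+153·8193151 = 2507104359

2024 153
8193151 619344
33165873224 2507104359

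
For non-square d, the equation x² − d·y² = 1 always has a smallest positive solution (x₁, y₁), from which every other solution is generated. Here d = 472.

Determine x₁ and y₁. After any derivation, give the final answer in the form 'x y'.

√472 = [21; 1,2,1,1,1,…,2,1,42, …], period ℓ=14 (even) → k=13
a_0=21:  p_0=21·1+0=21,  q_0=21·0+1=1
a_1=1:  p_1=1·21+1=22,  q_1=1·1+0=1
a_2=2:  p_2=2·22+21=65,  q_2=2·1+1=3
a_3=1:  p_3=1·65+22=87,  q_3=1·3+1=4
a_4=1:  p_4=1·87+65=152,  q_4=1·4+3=7
a_5=1:  p_5=1·152+87=239,  q_5=1·7+4=11
…
a_7=5:  p_7=5·1108+239=5779,  q_7=5·51+11=266
…
a_10=1:  p_10=1·30003+24224=54227,  q_10=1·1381+1115=2496
…
a_12=2:  p_12=2·84230+54227=222687,  q_12=2·3877+2496=10250
a_13=1:  p_13=1·222687+84230=306917,  q_13=1·10250+3877=14127
(x₁, y₁) = (306917, 14127);  306917² − 472·14127² = 1 ✓

306917 14127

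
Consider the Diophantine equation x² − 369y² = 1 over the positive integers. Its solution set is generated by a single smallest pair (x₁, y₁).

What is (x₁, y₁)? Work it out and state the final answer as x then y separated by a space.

[19; 4,1,3,2,7,4,7,2,3,1,4,38] for √369; ℓ=12 ⇒ convergent index 11
k=0  a_k=19  p_k/q_k = 19/1
…
k=2  a_k=1  p_k/q_k = 96/5
…
k=10  a_k=1  p_k/q_k = 1758061/91521
k=11  a_k=4  p_k/q_k = 8396801/437120
fundamental: x₁=8396801, y₁=437120  (since 70506267033601 − 369·191073894400 = 1)

8396801 437120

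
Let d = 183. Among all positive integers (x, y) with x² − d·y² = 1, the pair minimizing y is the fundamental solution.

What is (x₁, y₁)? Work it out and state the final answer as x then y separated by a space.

d=183: √d = [13; 1,1,8,1,1,26] (ℓ=6, even), read p_5/q_5
step 0: (13, 1)  from 13·(1,0) + (0,1)
…
step 2: (27, 2)  from 1·(14,1) + (13,1)
…
step 4: (257, 19)  from 1·(230,17) + (27,2)
step 5: (487, 36)  from 1·(257,19) + (230,17)
→ (487, 36).  Check: 487²=237169, 183·36²=237168, difference 1.

487 36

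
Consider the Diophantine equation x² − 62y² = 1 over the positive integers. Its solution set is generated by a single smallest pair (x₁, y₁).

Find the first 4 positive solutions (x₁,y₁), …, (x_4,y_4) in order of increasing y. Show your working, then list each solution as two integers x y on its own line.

√62 → a₀=7, period (1,6,1,14); ℓ=4 even so k=3
i=0: a=7 ⇒ p=7, q=1
i=1: a=1 ⇒ p=8, q=1
i=2: a=6 ⇒ p=55, q=7
i=3: a=1 ⇒ p=63, q=8
→ (63, 8).  Check: 63²=3969, 62·8²=3968, difference 1.
n=2: (63,8)∘(63,8) = (63·63+62·8·8, 63·8+8·63) = (7937,1008)
n=3: (7937,1008)∘(63,8) = (63·7937+62·8·1008, 63·1008+8·7937) = (999999,127000)
n=4: (999999,127000)∘(63,8) = (63·999999+62·8·127000, 63·127000+8·999999) = (125991937,16000992)

63 8
7937 1008
999999 127000
125991937 16000992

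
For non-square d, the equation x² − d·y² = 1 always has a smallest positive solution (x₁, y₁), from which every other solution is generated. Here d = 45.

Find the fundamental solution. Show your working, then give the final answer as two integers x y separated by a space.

√45 = [6; 1,2,2,2,1,12, …], period ℓ=6 (even) → k=5
i=0: a=6 ⇒ p=6, q=1
…
i=4: a=2 ⇒ p=114, q=17
i=5: a=1 ⇒ p=161, q=24
(x₁, y₁) = (161, 24);  161² − 45·24² = 1 ✓

161 24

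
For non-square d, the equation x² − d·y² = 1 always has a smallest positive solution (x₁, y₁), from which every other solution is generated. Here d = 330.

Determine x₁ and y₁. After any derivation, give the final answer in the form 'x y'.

[18; 6,36] for √330; ℓ=2 ⇒ convergent index 1
step 0: (18, 1)  from 18·(1,0) + (0,1)
step 1: (109, 6)  from 6·(18,1) + (1,0)
fundamental: x₁=109, y₁=6  (since 11881 − 330·36 = 1)

109 6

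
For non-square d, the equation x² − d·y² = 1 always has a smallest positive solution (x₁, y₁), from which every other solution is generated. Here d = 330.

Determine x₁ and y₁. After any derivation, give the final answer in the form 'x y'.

109 6

[18; 6,36] for √330; ℓ=2 ⇒ convergent index 1
step 0: (18, 1)  from 18·(1,0) + (0,1)
step 1: (109, 6)  from 6·(18,1) + (1,0)
(x₁, y₁) = (109, 6);  109² − 330·6² = 1 ✓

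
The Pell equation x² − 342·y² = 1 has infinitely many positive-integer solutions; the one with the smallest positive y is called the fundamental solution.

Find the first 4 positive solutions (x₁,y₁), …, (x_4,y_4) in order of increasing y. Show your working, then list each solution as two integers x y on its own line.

37 2
2737 148
202501 10950
14982337 810152

√342 = [18; 2,36, …], period ℓ=2 (even) → k=1
a_0=18:  p_0=18·1+0=18,  q_0=18·0+1=1
a_1=2:  p_1=2·18+1=37,  q_1=2·1+0=2
fundamental: x₁=37, y₁=2  (since 1369 − 342·4 = 1)
k=2:  x_2 = 37·37+342·2·2 = 2737,  y_2 = 37·2+2·37 = 148
k=3:  x_3 = 37·2737+342·2·148 = 202501,  y_3 = 37·148+2·2737 = 10950
k=4:  x_4 = 37·202501+342·2·10950 = 14982337,  y_4 = 37·10950+2·202501 = 810152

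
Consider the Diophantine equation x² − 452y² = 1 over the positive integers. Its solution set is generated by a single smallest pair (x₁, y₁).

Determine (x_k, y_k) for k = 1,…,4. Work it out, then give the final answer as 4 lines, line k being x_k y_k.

[21; 3,1,5,3,10,3,5,1,3,42] for √452; ℓ=10 ⇒ convergent index 9
k=0  a_k=21  p_k/q_k = 21/1
k=1  a_k=3  p_k/q_k = 64/3
…
k=4  a_k=3  p_k/q_k = 1552/73
…
k=7  a_k=5  p_k/q_k = 263904/12413
k=8  a_k=1  p_k/q_k = 313483/14745
k=9  a_k=3  p_k/q_k = 1204353/56648
(x₁, y₁) = (1204353, 56648);  1204353² − 452·56648² = 1 ✓
k=2:  x_2 = 1204353·1204353+452·56648·56648 = 2900932297217,  y_2 = 1204353·56648+56648·1204353 = 136448377488
k=3:  x_3 = 1204353·2900932297217+452·56648·136448377488 = 6987493029899166849,  y_3 = 1204353·136448377488+56648·2900932297217 = 328664025545553880
k=4:  x_4 = 1204353·6987493029899166849+452·56648·328664025545553880 = 16830816386073401651890177,  y_4 = 1204353·328664025545553880+56648·6987493029899166849 = 791655010315592455701792

1204353 56648
2900932297217 136448377488
6987493029899166849 328664025545553880
16830816386073401651890177 791655010315592455701792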